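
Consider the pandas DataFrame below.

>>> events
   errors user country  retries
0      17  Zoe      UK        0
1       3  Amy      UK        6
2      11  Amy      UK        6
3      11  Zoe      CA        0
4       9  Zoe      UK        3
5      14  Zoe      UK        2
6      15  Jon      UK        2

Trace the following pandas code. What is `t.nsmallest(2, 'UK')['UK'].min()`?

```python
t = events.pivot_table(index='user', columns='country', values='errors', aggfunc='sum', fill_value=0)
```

14

pivot: rows=user, cols=country, sum(errors):
country  CA  UK
user           
Amy       0  14
Jon       0  15
Zoe      11  40
take 2 rows with smallest UK:
country  CA  UK
user           
Amy       0  14
Jon       0  15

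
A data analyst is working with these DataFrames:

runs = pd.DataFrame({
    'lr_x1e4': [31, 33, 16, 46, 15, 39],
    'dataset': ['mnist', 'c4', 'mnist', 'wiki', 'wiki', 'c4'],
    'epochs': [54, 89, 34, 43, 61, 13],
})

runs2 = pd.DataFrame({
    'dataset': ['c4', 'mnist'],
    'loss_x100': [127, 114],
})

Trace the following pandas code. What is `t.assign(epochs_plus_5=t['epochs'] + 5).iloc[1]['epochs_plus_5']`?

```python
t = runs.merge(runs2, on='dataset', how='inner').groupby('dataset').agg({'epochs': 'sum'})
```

93

merge on 'dataset' (how='inner') → 4 rows:
   lr_x1e4 dataset  epochs  loss_x100
0       31   mnist      54        114
1       33      c4      89        127
2       16   mnist      34        114
3       39      c4      13        127
group by dataset, sum of epochs:
         epochs
dataset        
c4          102
mnist        88
add column epochs_plus_5 = t['epochs'] + 5:
         epochs  epochs_plus_5
dataset                       
c4          102            107
mnist        88             93
So iloc[1]['epochs_plus_5'] = 93.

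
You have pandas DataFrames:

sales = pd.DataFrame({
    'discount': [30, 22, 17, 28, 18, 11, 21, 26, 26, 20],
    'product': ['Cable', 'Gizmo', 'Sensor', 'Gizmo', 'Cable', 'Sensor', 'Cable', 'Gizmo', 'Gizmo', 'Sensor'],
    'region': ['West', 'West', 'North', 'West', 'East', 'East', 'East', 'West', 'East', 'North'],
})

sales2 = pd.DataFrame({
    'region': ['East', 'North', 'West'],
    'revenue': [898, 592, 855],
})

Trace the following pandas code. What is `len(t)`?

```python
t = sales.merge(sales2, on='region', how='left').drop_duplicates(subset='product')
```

3

merge on 'region' (how='left') → 10 rows:
   discount product region  revenue
0        30   Cable   West      855
1        22   Gizmo   West      855
2        17  Sensor  North      592
3        28   Gizmo   West      855
4        18   Cable   East      898
5        11  Sensor   East      898
6        21   Cable   East      898
7        26   Gizmo   West      855
8        26   Gizmo   East      898
9        20  Sensor  North      592
drop duplicate product (keep=first):
   discount product region  revenue
0        30   Cable   West      855
1        22   Gizmo   West      855
2        17  Sensor  North      592
Taking the number of rows gives 3.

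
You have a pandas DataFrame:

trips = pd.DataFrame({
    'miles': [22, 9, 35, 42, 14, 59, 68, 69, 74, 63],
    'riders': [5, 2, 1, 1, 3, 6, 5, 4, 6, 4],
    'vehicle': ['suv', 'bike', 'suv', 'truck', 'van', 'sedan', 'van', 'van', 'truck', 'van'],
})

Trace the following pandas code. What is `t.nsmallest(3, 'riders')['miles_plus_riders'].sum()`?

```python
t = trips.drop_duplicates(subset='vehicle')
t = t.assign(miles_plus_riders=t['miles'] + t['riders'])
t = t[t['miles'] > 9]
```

drop duplicate vehicle (keep=first):
   miles  riders vehicle
0     22       5     suv
1      9       2    bike
3     42       1   truck
4     14       3     van
5     59       6   sedan
add column miles_plus_riders = t['miles'] + t['riders']:
   miles  riders vehicle  miles_plus_riders
0     22       5     suv                 27
1      9       2    bike                 11
3     42       1   truck                 43
4     14       3     van                 17
5     59       6   sedan                 65
filter rows where miles > 9:
   miles  riders vehicle  miles_plus_riders
0     22       5     suv                 27
3     42       1   truck                 43
4     14       3     van                 17
5     59       6   sedan                 65
take 3 rows with smallest riders:
   miles  riders vehicle  miles_plus_riders
3     42       1   truck                 43
4     14       3     van                 17
0     22       5     suv                 27
Then the sum of column 'miles_plus_riders': 87

87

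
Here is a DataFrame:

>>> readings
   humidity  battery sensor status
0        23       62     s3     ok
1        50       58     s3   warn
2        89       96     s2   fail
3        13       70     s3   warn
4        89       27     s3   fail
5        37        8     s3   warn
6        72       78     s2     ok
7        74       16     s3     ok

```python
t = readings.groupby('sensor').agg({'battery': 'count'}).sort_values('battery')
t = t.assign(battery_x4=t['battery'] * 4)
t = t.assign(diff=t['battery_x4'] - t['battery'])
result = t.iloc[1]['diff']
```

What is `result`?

18

group by sensor, count of battery:
        battery
sensor         
s2            2
s3            6
sort by battery:
        battery
sensor         
s2            2
s3            6
add column battery_x4 = t['battery'] * 4:
        battery  battery_x4
sensor                     
s2            2           8
s3            6          24
add column diff = t['battery_x4'] - t['battery']:
        battery  battery_x4  diff
sensor                           
s2            2           8     6
s3            6          24    18
Then the value at position 1, column 'diff': 18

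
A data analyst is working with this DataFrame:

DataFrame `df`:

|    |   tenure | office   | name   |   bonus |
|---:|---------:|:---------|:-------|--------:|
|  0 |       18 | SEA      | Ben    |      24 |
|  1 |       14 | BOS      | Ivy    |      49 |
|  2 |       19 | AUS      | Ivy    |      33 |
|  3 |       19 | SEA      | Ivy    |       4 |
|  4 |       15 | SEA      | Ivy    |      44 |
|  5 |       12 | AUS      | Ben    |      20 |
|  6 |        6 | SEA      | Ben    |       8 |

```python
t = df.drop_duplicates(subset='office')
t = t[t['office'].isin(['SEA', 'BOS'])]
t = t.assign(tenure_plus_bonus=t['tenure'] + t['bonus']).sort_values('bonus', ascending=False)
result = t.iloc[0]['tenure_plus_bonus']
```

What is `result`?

drop duplicate office (keep=first):
   tenure office name  bonus
0      18    SEA  Ben     24
1      14    BOS  Ivy     49
2      19    AUS  Ivy     33
filter rows where office in ['SEA', 'BOS']:
   tenure office name  bonus
0      18    SEA  Ben     24
1      14    BOS  Ivy     49
add column tenure_plus_bonus = t['tenure'] + t['bonus']:
   tenure office name  bonus  tenure_plus_bonus
0      18    SEA  Ben     24                 42
1      14    BOS  Ivy     49                 63
sort by bonus descending:
   tenure office name  bonus  tenure_plus_bonus
1      14    BOS  Ivy     49                 63
0      18    SEA  Ben     24                 42

63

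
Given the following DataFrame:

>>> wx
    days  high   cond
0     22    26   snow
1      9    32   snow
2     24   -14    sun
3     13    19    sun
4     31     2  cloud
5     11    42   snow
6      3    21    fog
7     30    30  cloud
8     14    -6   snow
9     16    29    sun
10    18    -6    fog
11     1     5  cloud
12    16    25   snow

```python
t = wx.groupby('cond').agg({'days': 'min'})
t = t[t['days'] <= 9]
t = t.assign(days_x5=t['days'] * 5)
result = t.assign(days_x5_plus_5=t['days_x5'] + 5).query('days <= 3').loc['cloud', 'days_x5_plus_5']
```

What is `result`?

10

group by cond, min of days:
       days
cond       
cloud     1
fog       3
snow      9
sun      13
filter rows where days <= 9:
       days
cond       
cloud     1
fog       3
snow      9
add column days_x5 = t['days'] * 5:
       days  days_x5
cond                
cloud     1        5
fog       3       15
snow      9       45
add column days_x5_plus_5 = t['days_x5'] + 5:
       days  days_x5  days_x5_plus_5
cond                                
cloud     1        5              10
fog       3       15              20
snow      9       45              50
filter rows where days <= 3:
       days  days_x5  days_x5_plus_5
cond                                
cloud     1        5              10
fog       3       15              20
Taking the value at row 'cloud', column 'days_x5_plus_5' gives 10.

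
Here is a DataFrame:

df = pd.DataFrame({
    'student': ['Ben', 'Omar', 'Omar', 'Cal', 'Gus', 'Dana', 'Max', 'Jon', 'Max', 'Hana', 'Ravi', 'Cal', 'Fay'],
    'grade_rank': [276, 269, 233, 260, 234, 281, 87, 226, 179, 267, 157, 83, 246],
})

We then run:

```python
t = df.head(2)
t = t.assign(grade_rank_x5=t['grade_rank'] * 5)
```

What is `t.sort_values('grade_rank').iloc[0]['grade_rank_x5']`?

take first 2 rows:
  student  grade_rank
0     Ben         276
1    Omar         269
add column grade_rank_x5 = t['grade_rank'] * 5:
  student  grade_rank  grade_rank_x5
0     Ben         276           1380
1    Omar         269           1345
sort by grade_rank:
  student  grade_rank  grade_rank_x5
1    Omar         269           1345
0     Ben         276           1380
The value at position 0, column 'grade_rank_x5' is 1345.

1345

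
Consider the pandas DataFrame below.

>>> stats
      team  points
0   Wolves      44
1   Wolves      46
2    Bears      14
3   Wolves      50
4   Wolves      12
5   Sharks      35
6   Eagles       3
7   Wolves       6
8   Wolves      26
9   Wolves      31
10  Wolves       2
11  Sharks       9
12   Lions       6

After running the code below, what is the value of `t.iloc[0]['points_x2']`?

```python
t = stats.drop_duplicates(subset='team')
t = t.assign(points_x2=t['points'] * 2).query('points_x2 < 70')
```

drop duplicate team (keep=first):
      team  points
0   Wolves      44
2    Bears      14
5   Sharks      35
6   Eagles       3
12   Lions       6
add column points_x2 = t['points'] * 2:
      team  points  points_x2
0   Wolves      44         88
2    Bears      14         28
5   Sharks      35         70
6   Eagles       3          6
12   Lions       6         12
filter rows where points_x2 < 70:
      team  points  points_x2
2    Bears      14         28
6   Eagles       3          6
12   Lions       6         12
So iloc[0]['points_x2'] = 28.

28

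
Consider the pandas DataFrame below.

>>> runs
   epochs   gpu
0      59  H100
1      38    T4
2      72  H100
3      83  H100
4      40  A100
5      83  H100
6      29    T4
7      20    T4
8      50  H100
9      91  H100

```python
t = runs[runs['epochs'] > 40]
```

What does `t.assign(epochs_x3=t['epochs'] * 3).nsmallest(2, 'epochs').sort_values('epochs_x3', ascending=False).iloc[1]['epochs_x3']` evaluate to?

150

filter rows where epochs > 40:
   epochs   gpu
0      59  H100
2      72  H100
3      83  H100
5      83  H100
8      50  H100
9      91  H100
add column epochs_x3 = t['epochs'] * 3:
   epochs   gpu  epochs_x3
0      59  H100        177
2      72  H100        216
3      83  H100        249
5      83  H100        249
8      50  H100        150
9      91  H100        273
take 2 rows with smallest epochs:
   epochs   gpu  epochs_x3
8      50  H100        150
0      59  H100        177
sort by epochs_x3 descending:
   epochs   gpu  epochs_x3
0      59  H100        177
8      50  H100        150
value at position 1, column 'epochs_x3' → 150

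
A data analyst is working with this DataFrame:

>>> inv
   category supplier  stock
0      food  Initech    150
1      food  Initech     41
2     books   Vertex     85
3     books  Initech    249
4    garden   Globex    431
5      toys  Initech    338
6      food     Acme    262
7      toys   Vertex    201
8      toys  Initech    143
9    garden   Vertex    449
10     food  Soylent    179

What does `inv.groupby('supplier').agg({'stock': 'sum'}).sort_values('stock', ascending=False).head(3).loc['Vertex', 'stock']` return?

735

group by supplier, sum of stock:
          stock
supplier       
Acme        262
Globex      431
Initech     921
Soylent     179
Vertex      735
sort by stock descending:
          stock
supplier       
Initech     921
Vertex      735
Globex      431
Acme        262
Soylent     179
take first 3 rows:
          stock
supplier       
Initech     921
Vertex      735
Globex      431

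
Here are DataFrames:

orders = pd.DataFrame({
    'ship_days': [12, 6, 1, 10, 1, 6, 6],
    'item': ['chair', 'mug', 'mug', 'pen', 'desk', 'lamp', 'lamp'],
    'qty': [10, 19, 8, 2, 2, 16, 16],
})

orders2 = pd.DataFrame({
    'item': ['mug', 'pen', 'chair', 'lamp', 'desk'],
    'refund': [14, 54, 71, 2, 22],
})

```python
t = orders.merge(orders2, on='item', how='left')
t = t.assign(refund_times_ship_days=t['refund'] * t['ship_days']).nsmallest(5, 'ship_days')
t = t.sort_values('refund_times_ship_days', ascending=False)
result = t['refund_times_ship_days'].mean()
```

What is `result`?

28.8

merge on 'item' (how='left') → 7 rows:
   ship_days   item  qty  refund
0         12  chair   10      71
1          6    mug   19      14
2          1    mug    8      14
3         10    pen    2      54
4          1   desk    2      22
5          6   lamp   16       2
6          6   lamp   16       2
add column refund_times_ship_days = t['refund'] * t['ship_days']:
   ship_days   item  qty  refund  refund_times_ship_days
0         12  chair   10      71                     852
1          6    mug   19      14                      84
2          1    mug    8      14                      14
3         10    pen    2      54                     540
4          1   desk    2      22                      22
5          6   lamp   16       2                      12
6          6   lamp   16       2                      12
take 5 rows with smallest ship_days:
   ship_days  item  qty  refund  refund_times_ship_days
2          1   mug    8      14                      14
4          1  desk    2      22                      22
1          6   mug   19      14                      84
5          6  lamp   16       2                      12
6          6  lamp   16       2                      12
sort by refund_times_ship_days descending:
   ship_days  item  qty  refund  refund_times_ship_days
1          6   mug   19      14                      84
4          1  desk    2      22                      22
2          1   mug    8      14                      14
5          6  lamp   16       2                      12
6          6  lamp   16       2                      12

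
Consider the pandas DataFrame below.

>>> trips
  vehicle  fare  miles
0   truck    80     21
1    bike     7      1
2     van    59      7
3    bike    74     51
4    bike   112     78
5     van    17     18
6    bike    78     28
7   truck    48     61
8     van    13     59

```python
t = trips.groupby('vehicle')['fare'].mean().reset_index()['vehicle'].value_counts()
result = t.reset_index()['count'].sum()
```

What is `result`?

3

group by vehicle, mean of fare:
vehicle
bike     67.750000
truck    64.000000
van      29.666667
Name: fare, dtype: float64
reset_index():
  vehicle       fare
0    bike  67.750000
1   truck  64.000000
2     van  29.666667
value_counts of vehicle:
vehicle
bike     1
truck    1
van      1
Name: count, dtype: int64
reset_index():
  vehicle  count
0    bike      1
1   truck      1
2     van      1
Then the sum of column 'count': 3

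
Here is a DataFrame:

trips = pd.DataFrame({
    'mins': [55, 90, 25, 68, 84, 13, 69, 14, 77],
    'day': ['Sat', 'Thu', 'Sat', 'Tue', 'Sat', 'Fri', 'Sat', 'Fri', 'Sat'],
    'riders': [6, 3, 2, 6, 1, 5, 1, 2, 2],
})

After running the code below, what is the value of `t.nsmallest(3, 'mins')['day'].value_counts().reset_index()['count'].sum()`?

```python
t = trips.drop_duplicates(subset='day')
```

drop duplicate day (keep=first):
   mins  day  riders
0    55  Sat       6
1    90  Thu       3
3    68  Tue       6
5    13  Fri       5
take 3 rows with smallest mins:
   mins  day  riders
5    13  Fri       5
0    55  Sat       6
3    68  Tue       6
value_counts of day:
day
Fri    1
Sat    1
Tue    1
Name: count, dtype: int64
reset_index():
   day  count
0  Fri      1
1  Sat      1
2  Tue      1
The sum of column 'count' is 3.

3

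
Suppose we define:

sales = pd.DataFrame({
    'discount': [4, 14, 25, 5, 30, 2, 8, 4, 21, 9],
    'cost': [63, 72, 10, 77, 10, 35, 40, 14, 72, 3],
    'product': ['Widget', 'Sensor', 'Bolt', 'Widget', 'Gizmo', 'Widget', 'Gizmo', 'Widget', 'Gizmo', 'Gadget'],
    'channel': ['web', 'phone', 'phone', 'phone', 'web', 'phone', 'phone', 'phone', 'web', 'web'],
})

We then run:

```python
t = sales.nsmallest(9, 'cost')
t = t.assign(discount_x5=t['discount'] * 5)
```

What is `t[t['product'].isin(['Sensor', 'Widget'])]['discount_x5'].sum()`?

120

take 9 rows with smallest cost:
   discount  cost product channel
9         9     3  Gadget     web
2        25    10    Bolt   phone
4        30    10   Gizmo     web
7         4    14  Widget   phone
5         2    35  Widget   phone
6         8    40   Gizmo   phone
0         4    63  Widget     web
1        14    72  Sensor   phone
8        21    72   Gizmo     web
add column discount_x5 = t['discount'] * 5:
   discount  cost product channel  discount_x5
9         9     3  Gadget     web           45
2        25    10    Bolt   phone          125
4        30    10   Gizmo     web          150
7         4    14  Widget   phone           20
5         2    35  Widget   phone           10
6         8    40   Gizmo   phone           40
0         4    63  Widget     web           20
1        14    72  Sensor   phone           70
8        21    72   Gizmo     web          105
filter rows where product in ['Sensor', 'Widget']:
   discount  cost product channel  discount_x5
7         4    14  Widget   phone           20
5         2    35  Widget   phone           10
0         4    63  Widget     web           20
1        14    72  Sensor   phone           70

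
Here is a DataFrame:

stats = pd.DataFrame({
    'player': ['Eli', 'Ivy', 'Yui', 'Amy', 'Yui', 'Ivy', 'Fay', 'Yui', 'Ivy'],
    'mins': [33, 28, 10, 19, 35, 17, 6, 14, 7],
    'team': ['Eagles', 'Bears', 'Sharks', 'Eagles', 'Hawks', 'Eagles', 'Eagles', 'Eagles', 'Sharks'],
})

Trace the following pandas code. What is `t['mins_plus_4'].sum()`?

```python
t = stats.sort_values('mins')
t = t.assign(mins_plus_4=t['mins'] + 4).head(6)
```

sort by mins:
  player  mins    team
6    Fay     6  Eagles
8    Ivy     7  Sharks
2    Yui    10  Sharks
7    Yui    14  Eagles
5    Ivy    17  Eagles
3    Amy    19  Eagles
1    Ivy    28   Bears
0    Eli    33  Eagles
4    Yui    35   Hawks
add column mins_plus_4 = t['mins'] + 4:
  player  mins    team  mins_plus_4
6    Fay     6  Eagles           10
8    Ivy     7  Sharks           11
2    Yui    10  Sharks           14
7    Yui    14  Eagles           18
5    Ivy    17  Eagles           21
3    Amy    19  Eagles           23
1    Ivy    28   Bears           32
0    Eli    33  Eagles           37
4    Yui    35   Hawks           39
take first 6 rows:
  player  mins    team  mins_plus_4
6    Fay     6  Eagles           10
8    Ivy     7  Sharks           11
2    Yui    10  Sharks           14
7    Yui    14  Eagles           18
5    Ivy    17  Eagles           21
3    Amy    19  Eagles           23

97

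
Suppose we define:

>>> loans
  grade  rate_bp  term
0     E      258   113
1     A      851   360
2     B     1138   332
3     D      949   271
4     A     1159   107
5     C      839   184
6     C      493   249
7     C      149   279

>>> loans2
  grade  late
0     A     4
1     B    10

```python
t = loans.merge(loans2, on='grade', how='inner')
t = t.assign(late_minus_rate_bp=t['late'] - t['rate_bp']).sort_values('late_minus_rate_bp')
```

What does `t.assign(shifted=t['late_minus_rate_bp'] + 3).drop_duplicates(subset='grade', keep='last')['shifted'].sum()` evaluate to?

merge on 'grade' (how='inner') → 3 rows:
  grade  rate_bp  term  late
0     A      851   360     4
1     B     1138   332    10
2     A     1159   107     4
add column late_minus_rate_bp = t['late'] - t['rate_bp']:
  grade  rate_bp  term  late  late_minus_rate_bp
0     A      851   360     4                -847
1     B     1138   332    10               -1128
2     A     1159   107     4               -1155
sort by late_minus_rate_bp:
  grade  rate_bp  term  late  late_minus_rate_bp
2     A     1159   107     4               -1155
1     B     1138   332    10               -1128
0     A      851   360     4                -847
add column shifted = t['late_minus_rate_bp'] + 3:
  grade  rate_bp  term  late  late_minus_rate_bp  shifted
2     A     1159   107     4               -1155    -1152
1     B     1138   332    10               -1128    -1125
0     A      851   360     4                -847     -844
drop duplicate grade (keep=last):
  grade  rate_bp  term  late  late_minus_rate_bp  shifted
1     B     1138   332    10               -1128    -1125
0     A      851   360     4                -847     -844
Finally, sum of column 'shifted' = -1969.

-1969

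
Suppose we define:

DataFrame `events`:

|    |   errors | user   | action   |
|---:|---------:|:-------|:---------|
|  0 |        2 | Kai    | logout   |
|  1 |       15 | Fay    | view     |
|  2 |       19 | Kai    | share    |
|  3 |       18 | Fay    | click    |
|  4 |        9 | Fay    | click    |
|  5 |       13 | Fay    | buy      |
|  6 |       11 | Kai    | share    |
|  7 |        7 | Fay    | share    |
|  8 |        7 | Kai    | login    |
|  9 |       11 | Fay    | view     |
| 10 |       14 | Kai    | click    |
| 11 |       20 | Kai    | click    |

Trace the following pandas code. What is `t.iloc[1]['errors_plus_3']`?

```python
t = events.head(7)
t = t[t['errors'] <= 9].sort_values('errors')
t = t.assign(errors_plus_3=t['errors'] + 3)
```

take first 7 rows:
   errors user  action
0       2  Kai  logout
1      15  Fay    view
2      19  Kai   share
3      18  Fay   click
4       9  Fay   click
5      13  Fay     buy
6      11  Kai   share
filter rows where errors <= 9:
   errors user  action
0       2  Kai  logout
4       9  Fay   click
sort by errors:
   errors user  action
0       2  Kai  logout
4       9  Fay   click
add column errors_plus_3 = t['errors'] + 3:
   errors user  action  errors_plus_3
0       2  Kai  logout              5
4       9  Fay   click             12
Finally, value at position 1, column 'errors_plus_3' = 12.

12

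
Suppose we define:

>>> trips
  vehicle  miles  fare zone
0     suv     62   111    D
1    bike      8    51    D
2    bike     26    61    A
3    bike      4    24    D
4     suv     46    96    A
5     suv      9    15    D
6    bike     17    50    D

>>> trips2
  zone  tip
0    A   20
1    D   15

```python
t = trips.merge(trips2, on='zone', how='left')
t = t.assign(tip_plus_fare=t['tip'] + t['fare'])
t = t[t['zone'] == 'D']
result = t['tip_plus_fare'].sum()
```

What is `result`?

326

merge on 'zone' (how='left') → 7 rows:
  vehicle  miles  fare zone  tip
0     suv     62   111    D   15
1    bike      8    51    D   15
2    bike     26    61    A   20
3    bike      4    24    D   15
4     suv     46    96    A   20
5     suv      9    15    D   15
6    bike     17    50    D   15
add column tip_plus_fare = t['tip'] + t['fare']:
  vehicle  miles  fare zone  tip  tip_plus_fare
0     suv     62   111    D   15            126
1    bike      8    51    D   15             66
2    bike     26    61    A   20             81
3    bike      4    24    D   15             39
4     suv     46    96    A   20            116
5     suv      9    15    D   15             30
6    bike     17    50    D   15             65
filter rows where zone == 'D':
  vehicle  miles  fare zone  tip  tip_plus_fare
0     suv     62   111    D   15            126
1    bike      8    51    D   15             66
3    bike      4    24    D   15             39
5     suv      9    15    D   15             30
6    bike     17    50    D   15             65
Then the sum of column 'tip_plus_fare': 326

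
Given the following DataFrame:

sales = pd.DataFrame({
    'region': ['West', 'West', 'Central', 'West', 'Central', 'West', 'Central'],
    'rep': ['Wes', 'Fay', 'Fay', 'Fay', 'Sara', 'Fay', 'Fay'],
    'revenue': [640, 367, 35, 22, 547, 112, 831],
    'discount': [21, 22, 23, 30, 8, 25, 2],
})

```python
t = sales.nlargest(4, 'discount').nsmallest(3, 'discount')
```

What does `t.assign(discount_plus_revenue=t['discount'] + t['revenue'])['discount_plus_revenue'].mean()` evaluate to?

take 4 rows with largest discount:
    region  rep  revenue  discount
3     West  Fay       22        30
5     West  Fay      112        25
2  Central  Fay       35        23
1     West  Fay      367        22
take 3 rows with smallest discount:
    region  rep  revenue  discount
1     West  Fay      367        22
2  Central  Fay       35        23
5     West  Fay      112        25
add column discount_plus_revenue = t['discount'] + t['revenue']:
    region  rep  revenue  discount  discount_plus_revenue
1     West  Fay      367        22                    389
2  Central  Fay       35        23                     58
5     West  Fay      112        25                    137

194.666666667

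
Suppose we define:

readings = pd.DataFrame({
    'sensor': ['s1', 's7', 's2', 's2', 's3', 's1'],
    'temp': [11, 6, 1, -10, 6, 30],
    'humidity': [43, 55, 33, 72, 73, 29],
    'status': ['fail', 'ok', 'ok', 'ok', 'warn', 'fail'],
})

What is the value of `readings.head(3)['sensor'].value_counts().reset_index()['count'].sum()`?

3

take first 3 rows:
  sensor  temp  humidity status
0     s1    11        43   fail
1     s7     6        55     ok
2     s2     1        33     ok
value_counts of sensor:
sensor
s1    1
s7    1
s2    1
Name: count, dtype: int64
reset_index():
  sensor  count
0     s1      1
1     s7      1
2     s2      1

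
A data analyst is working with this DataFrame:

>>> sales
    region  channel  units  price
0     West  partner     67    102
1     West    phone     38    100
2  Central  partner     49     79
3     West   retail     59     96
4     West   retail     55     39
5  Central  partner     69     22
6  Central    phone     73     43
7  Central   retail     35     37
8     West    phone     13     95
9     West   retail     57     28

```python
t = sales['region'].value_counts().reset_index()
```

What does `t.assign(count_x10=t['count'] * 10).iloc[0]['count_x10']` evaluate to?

value_counts of region:
region
West       6
Central    4
Name: count, dtype: int64
reset_index():
    region  count
0     West      6
1  Central      4
add column count_x10 = t['count'] * 10:
    region  count  count_x10
0     West      6         60
1  Central      4         40

60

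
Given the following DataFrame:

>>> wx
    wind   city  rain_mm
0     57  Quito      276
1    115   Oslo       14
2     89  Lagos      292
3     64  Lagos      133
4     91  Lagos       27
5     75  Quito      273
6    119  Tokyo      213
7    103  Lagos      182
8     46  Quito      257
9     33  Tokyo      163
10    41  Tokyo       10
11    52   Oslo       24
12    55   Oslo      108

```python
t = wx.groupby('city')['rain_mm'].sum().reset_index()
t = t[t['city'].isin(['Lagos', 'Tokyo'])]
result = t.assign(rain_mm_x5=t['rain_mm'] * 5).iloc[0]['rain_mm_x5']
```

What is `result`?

3170

group by city, sum of rain_mm:
city
Lagos    634
Oslo     146
Quito    806
Tokyo    386
Name: rain_mm, dtype: int64
reset_index():
    city  rain_mm
0  Lagos      634
1   Oslo      146
2  Quito      806
3  Tokyo      386
filter rows where city in ['Lagos', 'Tokyo']:
    city  rain_mm
0  Lagos      634
3  Tokyo      386
add column rain_mm_x5 = t['rain_mm'] * 5:
    city  rain_mm  rain_mm_x5
0  Lagos      634        3170
3  Tokyo      386        1930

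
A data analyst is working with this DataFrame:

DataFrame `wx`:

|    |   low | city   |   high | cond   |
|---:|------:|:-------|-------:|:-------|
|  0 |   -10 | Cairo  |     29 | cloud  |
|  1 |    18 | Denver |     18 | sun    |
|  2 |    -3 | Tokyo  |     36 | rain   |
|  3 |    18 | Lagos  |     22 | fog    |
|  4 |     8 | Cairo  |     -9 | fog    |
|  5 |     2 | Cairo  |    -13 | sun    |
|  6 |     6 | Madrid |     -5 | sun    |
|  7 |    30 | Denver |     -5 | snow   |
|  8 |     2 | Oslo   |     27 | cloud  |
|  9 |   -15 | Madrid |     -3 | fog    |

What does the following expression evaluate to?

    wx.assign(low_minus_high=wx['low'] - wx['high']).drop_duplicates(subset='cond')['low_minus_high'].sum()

-47

add column low_minus_high = wx['low'] - wx['high']:
   low    city  high   cond  low_minus_high
0  -10   Cairo    29  cloud             -39
1   18  Denver    18    sun               0
2   -3   Tokyo    36   rain             -39
3   18   Lagos    22    fog              -4
4    8   Cairo    -9    fog              17
5    2   Cairo   -13    sun              15
6    6  Madrid    -5    sun              11
7   30  Denver    -5   snow              35
8    2    Oslo    27  cloud             -25
9  -15  Madrid    -3    fog             -12
drop duplicate cond (keep=first):
   low    city  high   cond  low_minus_high
0  -10   Cairo    29  cloud             -39
1   18  Denver    18    sun               0
2   -3   Tokyo    36   rain             -39
3   18   Lagos    22    fog              -4
7   30  Denver    -5   snow              35
Reading off the sum of column 'low_minus_high', we get -47.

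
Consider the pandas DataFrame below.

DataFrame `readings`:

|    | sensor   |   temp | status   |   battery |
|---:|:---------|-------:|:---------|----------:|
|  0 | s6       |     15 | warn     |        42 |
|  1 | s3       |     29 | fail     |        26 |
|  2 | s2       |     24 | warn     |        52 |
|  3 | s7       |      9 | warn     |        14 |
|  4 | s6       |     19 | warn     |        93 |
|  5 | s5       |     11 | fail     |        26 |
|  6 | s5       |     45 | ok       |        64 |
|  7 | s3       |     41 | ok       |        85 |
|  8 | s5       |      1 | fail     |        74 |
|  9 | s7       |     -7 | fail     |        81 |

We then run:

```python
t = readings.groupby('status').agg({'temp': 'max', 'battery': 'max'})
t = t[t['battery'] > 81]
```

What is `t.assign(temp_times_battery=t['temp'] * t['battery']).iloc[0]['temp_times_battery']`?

group by status: max(temp), max(battery):
        temp  battery
status               
fail      29       81
ok        45       85
warn      24       93
filter rows where battery > 81:
        temp  battery
status               
ok        45       85
warn      24       93
add column temp_times_battery = t['temp'] * t['battery']:
        temp  battery  temp_times_battery
status                                   
ok        45       85                3825
warn      24       93                2232
Taking the value at position 0, column 'temp_times_battery' gives 3825.

3825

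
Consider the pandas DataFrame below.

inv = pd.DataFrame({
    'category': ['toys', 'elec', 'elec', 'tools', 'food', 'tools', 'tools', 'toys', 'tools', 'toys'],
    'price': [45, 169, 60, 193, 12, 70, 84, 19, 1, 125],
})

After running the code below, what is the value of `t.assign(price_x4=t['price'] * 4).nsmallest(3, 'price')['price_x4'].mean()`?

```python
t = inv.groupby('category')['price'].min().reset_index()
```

42.6666666667

group by category, min of price:
category
elec     60
food     12
tools     1
toys     19
Name: price, dtype: int64
reset_index():
  category  price
0     elec     60
1     food     12
2    tools      1
3     toys     19
add column price_x4 = t['price'] * 4:
  category  price  price_x4
0     elec     60       240
1     food     12        48
2    tools      1         4
3     toys     19        76
take 3 rows with smallest price:
  category  price  price_x4
2    tools      1         4
1     food     12        48
3     toys     19        76
Hence 42.6666666667.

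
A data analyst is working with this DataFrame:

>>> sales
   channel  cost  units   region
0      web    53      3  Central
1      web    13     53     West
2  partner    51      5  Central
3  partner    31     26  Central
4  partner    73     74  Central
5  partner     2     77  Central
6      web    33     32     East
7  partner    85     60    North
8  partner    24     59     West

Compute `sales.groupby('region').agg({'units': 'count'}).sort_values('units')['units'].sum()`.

9

group by region, count of units:
         units
region        
Central      5
East         1
North        1
West         2
sort by units:
         units
region        
East         1
North        1
West         2
Central      5
Taking the sum of column 'units' gives 9.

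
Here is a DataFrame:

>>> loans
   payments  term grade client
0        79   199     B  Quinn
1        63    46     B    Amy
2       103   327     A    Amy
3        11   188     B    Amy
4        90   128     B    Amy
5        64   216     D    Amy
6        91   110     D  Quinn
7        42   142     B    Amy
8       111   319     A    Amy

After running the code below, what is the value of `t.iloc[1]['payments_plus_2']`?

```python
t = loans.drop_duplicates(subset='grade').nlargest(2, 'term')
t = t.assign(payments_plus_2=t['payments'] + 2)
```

66

drop duplicate grade (keep=first):
   payments  term grade client
0        79   199     B  Quinn
2       103   327     A    Amy
5        64   216     D    Amy
take 2 rows with largest term:
   payments  term grade client
2       103   327     A    Amy
5        64   216     D    Amy
add column payments_plus_2 = t['payments'] + 2:
   payments  term grade client  payments_plus_2
2       103   327     A    Amy              105
5        64   216     D    Amy               66
Reading off the value at position 1, column 'payments_plus_2', we get 66.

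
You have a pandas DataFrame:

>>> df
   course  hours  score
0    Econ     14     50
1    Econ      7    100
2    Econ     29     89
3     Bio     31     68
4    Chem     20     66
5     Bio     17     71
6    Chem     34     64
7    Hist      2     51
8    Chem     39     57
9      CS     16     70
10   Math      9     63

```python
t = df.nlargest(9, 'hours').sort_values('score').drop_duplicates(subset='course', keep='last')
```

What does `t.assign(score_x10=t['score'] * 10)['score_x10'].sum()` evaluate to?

3590

take 9 rows with largest hours:
   course  hours  score
8    Chem     39     57
6    Chem     34     64
3     Bio     31     68
2    Econ     29     89
4    Chem     20     66
5     Bio     17     71
9      CS     16     70
0    Econ     14     50
10   Math      9     63
sort by score:
   course  hours  score
0    Econ     14     50
8    Chem     39     57
10   Math      9     63
6    Chem     34     64
4    Chem     20     66
3     Bio     31     68
9      CS     16     70
5     Bio     17     71
2    Econ     29     89
drop duplicate course (keep=last):
   course  hours  score
10   Math      9     63
4    Chem     20     66
9      CS     16     70
5     Bio     17     71
2    Econ     29     89
add column score_x10 = t['score'] * 10:
   course  hours  score  score_x10
10   Math      9     63        630
4    Chem     20     66        660
9      CS     16     70        700
5     Bio     17     71        710
2    Econ     29     89        890
Reading off the sum of column 'score_x10', we get 3590.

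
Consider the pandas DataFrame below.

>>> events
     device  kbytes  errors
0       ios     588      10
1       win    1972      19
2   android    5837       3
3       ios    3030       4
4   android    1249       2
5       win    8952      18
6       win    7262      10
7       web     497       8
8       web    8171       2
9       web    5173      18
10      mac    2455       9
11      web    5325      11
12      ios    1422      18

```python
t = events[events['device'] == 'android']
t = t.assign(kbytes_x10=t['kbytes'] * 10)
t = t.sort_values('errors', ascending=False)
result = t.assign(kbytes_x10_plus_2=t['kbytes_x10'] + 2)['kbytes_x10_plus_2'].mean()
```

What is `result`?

filter rows where device == 'android':
    device  kbytes  errors
2  android    5837       3
4  android    1249       2
add column kbytes_x10 = t['kbytes'] * 10:
    device  kbytes  errors  kbytes_x10
2  android    5837       3       58370
4  android    1249       2       12490
sort by errors descending:
    device  kbytes  errors  kbytes_x10
2  android    5837       3       58370
4  android    1249       2       12490
add column kbytes_x10_plus_2 = t['kbytes_x10'] + 2:
    device  kbytes  errors  kbytes_x10  kbytes_x10_plus_2
2  android    5837       3       58370              58372
4  android    1249       2       12490              12492
Taking the mean of column 'kbytes_x10_plus_2' gives 35432.0.

35432.0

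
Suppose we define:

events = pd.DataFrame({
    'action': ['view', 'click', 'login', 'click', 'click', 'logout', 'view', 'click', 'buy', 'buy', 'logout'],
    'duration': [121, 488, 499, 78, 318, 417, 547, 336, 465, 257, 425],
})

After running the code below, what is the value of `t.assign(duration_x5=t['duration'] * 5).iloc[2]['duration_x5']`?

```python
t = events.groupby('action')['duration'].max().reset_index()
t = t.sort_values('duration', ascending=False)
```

2440

group by action, max of duration:
action
buy       465
click     488
login     499
logout    425
view      547
Name: duration, dtype: int64
reset_index():
   action  duration
0     buy       465
1   click       488
2   login       499
3  logout       425
4    view       547
sort by duration descending:
   action  duration
4    view       547
2   login       499
1   click       488
0     buy       465
3  logout       425
add column duration_x5 = t['duration'] * 5:
   action  duration  duration_x5
4    view       547         2735
2   login       499         2495
1   click       488         2440
0     buy       465         2325
3  logout       425         2125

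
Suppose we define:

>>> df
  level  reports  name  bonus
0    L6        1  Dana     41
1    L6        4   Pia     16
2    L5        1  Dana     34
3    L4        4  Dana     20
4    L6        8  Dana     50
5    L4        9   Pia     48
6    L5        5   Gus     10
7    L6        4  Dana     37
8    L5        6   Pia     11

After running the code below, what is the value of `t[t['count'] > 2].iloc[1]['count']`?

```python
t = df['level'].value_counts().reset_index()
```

3

value_counts of level:
level
L6    4
L5    3
L4    2
Name: count, dtype: int64
reset_index():
  level  count
0    L6      4
1    L5      3
2    L4      2
filter rows where count > 2:
  level  count
0    L6      4
1    L5      3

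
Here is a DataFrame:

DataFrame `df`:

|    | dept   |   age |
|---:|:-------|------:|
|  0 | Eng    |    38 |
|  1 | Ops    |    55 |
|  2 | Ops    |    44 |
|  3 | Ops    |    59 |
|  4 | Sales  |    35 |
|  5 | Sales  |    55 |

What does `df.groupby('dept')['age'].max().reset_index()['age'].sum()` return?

group by dept, max of age:
dept
Eng      38
Ops      59
Sales    55
Name: age, dtype: int64
reset_index():
    dept  age
0    Eng   38
1    Ops   59
2  Sales   55
The sum of column 'age' is 152.

152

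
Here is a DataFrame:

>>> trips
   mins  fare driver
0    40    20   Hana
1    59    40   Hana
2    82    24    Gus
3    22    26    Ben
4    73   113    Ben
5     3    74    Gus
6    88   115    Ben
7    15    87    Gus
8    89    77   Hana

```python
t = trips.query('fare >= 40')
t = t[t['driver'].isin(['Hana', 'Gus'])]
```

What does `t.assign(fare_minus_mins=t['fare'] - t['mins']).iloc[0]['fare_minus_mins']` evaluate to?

-19

filter rows where fare >= 40:
   mins  fare driver
1    59    40   Hana
4    73   113    Ben
5     3    74    Gus
6    88   115    Ben
7    15    87    Gus
8    89    77   Hana
filter rows where driver in ['Hana', 'Gus']:
   mins  fare driver
1    59    40   Hana
5     3    74    Gus
7    15    87    Gus
8    89    77   Hana
add column fare_minus_mins = t['fare'] - t['mins']:
   mins  fare driver  fare_minus_mins
1    59    40   Hana              -19
5     3    74    Gus               71
7    15    87    Gus               72
8    89    77   Hana              -12
Reading off the value at position 0, column 'fare_minus_mins', we get -19.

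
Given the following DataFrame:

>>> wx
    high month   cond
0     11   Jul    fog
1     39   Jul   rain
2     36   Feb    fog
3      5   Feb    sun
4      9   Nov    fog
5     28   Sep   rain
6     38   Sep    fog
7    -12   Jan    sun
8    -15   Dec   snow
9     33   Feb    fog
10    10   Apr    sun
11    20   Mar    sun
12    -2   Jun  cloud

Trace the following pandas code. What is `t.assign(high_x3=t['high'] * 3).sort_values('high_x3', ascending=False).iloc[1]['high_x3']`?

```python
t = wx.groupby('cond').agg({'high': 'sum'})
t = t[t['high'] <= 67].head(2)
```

group by cond, sum of high:
       high
cond       
cloud    -2
fog     127
rain     67
snow    -15
sun      23
filter rows where high <= 67:
       high
cond       
cloud    -2
rain     67
snow    -15
sun      23
take first 2 rows:
       high
cond       
cloud    -2
rain     67
add column high_x3 = t['high'] * 3:
       high  high_x3
cond                
cloud    -2       -6
rain     67      201
sort by high_x3 descending:
       high  high_x3
cond                
rain     67      201
cloud    -2       -6

-6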